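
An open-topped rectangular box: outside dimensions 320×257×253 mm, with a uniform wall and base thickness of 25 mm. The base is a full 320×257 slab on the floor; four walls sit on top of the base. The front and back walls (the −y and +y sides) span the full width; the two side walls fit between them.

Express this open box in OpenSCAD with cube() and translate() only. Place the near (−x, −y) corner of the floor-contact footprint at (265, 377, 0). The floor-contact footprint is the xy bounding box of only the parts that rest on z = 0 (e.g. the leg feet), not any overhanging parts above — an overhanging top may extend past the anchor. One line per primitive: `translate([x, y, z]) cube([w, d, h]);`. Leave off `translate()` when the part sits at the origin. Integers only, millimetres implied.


translate([265, 377, 0]) cube([320, 257, 25]);
translate([265, 377, 25]) cube([320, 25, 228]);
translate([265, 609, 25]) cube([320, 25, 228]);
translate([265, 402, 25]) cube([25, 207, 228]);
translate([560, 402, 25]) cube([25, 207, 228]);


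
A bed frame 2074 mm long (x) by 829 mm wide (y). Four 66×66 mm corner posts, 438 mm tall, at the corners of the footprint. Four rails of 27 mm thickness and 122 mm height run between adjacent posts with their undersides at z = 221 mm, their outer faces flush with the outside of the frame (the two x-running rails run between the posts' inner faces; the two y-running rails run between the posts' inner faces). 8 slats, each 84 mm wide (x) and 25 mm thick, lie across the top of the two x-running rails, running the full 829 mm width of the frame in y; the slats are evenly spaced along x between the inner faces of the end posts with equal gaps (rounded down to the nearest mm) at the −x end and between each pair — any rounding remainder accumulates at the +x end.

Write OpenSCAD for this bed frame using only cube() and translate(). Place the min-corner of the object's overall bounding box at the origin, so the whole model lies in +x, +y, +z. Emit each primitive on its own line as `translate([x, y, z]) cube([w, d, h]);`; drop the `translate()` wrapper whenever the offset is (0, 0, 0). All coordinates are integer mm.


cube([66, 66, 438]);
translate([0, 763, 0]) cube([66, 66, 438]);
translate([2008, 0, 0]) cube([66, 66, 438]);
translate([2008, 763, 0]) cube([66, 66, 438]);
translate([66, 0, 221]) cube([1942, 27, 122]);
translate([66, 802, 221]) cube([1942, 27, 122]);
translate([0, 66, 221]) cube([27, 697, 122]);
translate([2047, 66, 221]) cube([27, 697, 122]);
translate([207, 0, 343]) cube([84, 829, 25]);
translate([432, 0, 343]) cube([84, 829, 25]);
translate([657, 0, 343]) cube([84, 829, 25]);
translate([882, 0, 343]) cube([84, 829, 25]);
translate([1107, 0, 343]) cube([84, 829, 25]);
translate([1332, 0, 343]) cube([84, 829, 25]);
translate([1557, 0, 343]) cube([84, 829, 25]);
translate([1782, 0, 343]) cube([84, 829, 25]);


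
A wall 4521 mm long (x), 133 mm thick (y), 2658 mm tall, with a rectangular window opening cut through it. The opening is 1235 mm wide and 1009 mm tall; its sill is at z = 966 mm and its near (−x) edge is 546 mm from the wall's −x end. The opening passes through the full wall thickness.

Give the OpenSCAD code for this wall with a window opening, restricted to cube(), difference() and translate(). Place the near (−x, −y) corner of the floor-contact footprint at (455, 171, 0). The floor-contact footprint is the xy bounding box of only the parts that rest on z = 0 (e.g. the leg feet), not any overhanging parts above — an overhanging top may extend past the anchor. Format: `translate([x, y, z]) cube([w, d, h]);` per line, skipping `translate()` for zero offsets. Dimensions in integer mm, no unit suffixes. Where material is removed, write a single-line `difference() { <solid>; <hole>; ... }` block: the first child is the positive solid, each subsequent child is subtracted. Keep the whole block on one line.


difference() { translate([455, 171, 0]) cube([4521, 133, 2658]); translate([1001, 171, 966]) cube([1235, 133, 1009]); }


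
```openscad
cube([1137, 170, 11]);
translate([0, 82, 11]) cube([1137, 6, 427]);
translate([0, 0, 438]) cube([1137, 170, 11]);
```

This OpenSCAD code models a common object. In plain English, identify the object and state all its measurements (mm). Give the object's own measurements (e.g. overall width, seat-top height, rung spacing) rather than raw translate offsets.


An I-beam lying along x, 1137 mm long. Overall section height 449 mm. Two flanges 170 mm wide (y) and 11 mm thick, one on the floor and one at the top; a web 6 mm thick runs between them, centred on the flange width.


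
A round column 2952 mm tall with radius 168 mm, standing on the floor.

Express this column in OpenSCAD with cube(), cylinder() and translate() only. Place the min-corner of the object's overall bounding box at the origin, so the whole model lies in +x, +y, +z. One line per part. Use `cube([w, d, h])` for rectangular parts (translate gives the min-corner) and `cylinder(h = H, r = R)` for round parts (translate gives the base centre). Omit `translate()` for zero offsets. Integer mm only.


translate([168, 168, 0]) cylinder(h = 2952, r = 168);


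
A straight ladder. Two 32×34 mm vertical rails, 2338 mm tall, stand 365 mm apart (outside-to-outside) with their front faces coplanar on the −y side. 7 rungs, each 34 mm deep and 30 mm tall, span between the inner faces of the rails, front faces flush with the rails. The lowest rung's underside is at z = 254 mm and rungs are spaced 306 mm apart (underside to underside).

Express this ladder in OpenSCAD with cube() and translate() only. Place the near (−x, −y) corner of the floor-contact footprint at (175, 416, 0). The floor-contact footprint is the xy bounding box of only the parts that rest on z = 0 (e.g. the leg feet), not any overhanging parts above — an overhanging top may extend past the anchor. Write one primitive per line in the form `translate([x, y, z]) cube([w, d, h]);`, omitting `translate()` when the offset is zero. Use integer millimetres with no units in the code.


translate([175, 416, 0]) cube([32, 34, 2338]);
translate([508, 416, 0]) cube([32, 34, 2338]);
translate([207, 416, 254]) cube([301, 34, 30]);
translate([207, 416, 560]) cube([301, 34, 30]);
translate([207, 416, 866]) cube([301, 34, 30]);
translate([207, 416, 1172]) cube([301, 34, 30]);
translate([207, 416, 1478]) cube([301, 34, 30]);
translate([207, 416, 1784]) cube([301, 34, 30]);
translate([207, 416, 2090]) cube([301, 34, 30]);


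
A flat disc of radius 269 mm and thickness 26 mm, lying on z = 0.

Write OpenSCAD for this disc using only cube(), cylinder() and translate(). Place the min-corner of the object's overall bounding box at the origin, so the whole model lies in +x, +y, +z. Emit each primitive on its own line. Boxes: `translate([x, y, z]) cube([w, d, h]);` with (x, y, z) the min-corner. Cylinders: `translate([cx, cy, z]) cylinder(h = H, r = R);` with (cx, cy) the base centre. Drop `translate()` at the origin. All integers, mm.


translate([269, 269, 0]) cylinder(h = 26, r = 269);


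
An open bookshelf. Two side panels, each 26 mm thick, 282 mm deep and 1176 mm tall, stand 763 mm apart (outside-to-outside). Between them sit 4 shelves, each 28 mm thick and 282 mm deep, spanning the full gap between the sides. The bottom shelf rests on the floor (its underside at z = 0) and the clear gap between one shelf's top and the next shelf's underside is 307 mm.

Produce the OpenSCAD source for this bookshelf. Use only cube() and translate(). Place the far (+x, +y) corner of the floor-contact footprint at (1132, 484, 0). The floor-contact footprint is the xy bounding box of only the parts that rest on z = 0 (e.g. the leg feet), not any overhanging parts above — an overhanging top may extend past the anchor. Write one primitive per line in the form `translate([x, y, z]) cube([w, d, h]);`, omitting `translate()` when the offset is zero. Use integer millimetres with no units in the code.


translate([369, 202, 0]) cube([26, 282, 1176]);
translate([1106, 202, 0]) cube([26, 282, 1176]);
translate([395, 202, 0]) cube([711, 282, 28]);
translate([395, 202, 335]) cube([711, 282, 28]);
translate([395, 202, 670]) cube([711, 282, 28]);
translate([395, 202, 1005]) cube([711, 282, 28]);


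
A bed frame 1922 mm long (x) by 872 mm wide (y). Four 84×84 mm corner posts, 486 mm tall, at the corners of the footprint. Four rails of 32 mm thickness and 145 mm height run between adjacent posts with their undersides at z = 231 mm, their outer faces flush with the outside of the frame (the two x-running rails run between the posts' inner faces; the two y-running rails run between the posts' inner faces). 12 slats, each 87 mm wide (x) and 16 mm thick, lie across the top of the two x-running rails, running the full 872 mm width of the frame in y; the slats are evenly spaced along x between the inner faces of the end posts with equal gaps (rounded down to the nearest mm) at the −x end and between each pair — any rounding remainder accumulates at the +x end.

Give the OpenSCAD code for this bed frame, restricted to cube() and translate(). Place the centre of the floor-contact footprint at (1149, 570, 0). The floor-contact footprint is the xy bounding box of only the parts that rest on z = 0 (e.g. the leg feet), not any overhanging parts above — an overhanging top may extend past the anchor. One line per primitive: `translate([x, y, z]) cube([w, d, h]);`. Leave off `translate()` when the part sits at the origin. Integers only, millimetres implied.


// slat z = rail_z + rail_h = 231 + 145 = 376
// slat gap = ⌊(1754 − 12·87) / 13⌋ = 54
translate([188, 134, 0]) cube([84, 84, 486]);
translate([188, 922, 0]) cube([84, 84, 486]);
translate([2026, 134, 0]) cube([84, 84, 486]);
translate([2026, 922, 0]) cube([84, 84, 486]);
translate([272, 134, 231]) cube([1754, 32, 145]);
translate([272, 974, 231]) cube([1754, 32, 145]);
translate([188, 218, 231]) cube([32, 704, 145]);
translate([2078, 218, 231]) cube([32, 704, 145]);
translate([326, 134, 376]) cube([87, 872, 16]);
translate([467, 134, 376]) cube([87, 872, 16]);
translate([608, 134, 376]) cube([87, 872, 16]);
translate([749, 134, 376]) cube([87, 872, 16]);
translate([890, 134, 376]) cube([87, 872, 16]);
translate([1031, 134, 376]) cube([87, 872, 16]);
translate([1172, 134, 376]) cube([87, 872, 16]);
translate([1313, 134, 376]) cube([87, 872, 16]);
translate([1454, 134, 376]) cube([87, 872, 16]);
translate([1595, 134, 376]) cube([87, 872, 16]);
translate([1736, 134, 376]) cube([87, 872, 16]);
translate([1877, 134, 376]) cube([87, 872, 16]);


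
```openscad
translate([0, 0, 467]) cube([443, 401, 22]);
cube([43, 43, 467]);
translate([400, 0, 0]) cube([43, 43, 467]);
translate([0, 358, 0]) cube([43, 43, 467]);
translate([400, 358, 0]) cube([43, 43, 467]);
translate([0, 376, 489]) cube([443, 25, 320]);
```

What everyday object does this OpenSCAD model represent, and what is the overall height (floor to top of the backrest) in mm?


A chair. The overall height is 809 mm.

A slab on four corner posts with a tall panel at the back — a chair. The seat slab sits at z = 467 with thickness 22, and the 320 mm backrest starts at the seat top, so the overall height is 467 + 22 + 320 = 809 mm.


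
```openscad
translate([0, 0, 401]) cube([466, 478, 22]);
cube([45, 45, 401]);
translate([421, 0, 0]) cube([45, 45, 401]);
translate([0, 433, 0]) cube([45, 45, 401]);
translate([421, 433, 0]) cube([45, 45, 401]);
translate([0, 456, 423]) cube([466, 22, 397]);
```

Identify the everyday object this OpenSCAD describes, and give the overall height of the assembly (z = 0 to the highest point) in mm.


A chair. The overall height is 820 mm.

A slab on four corner posts with a tall panel at the back — a chair. The seat slab sits at z = 401 with thickness 22, and the 397 mm backrest starts at the seat top, so the overall height is 401 + 22 + 397 = 820 mm.


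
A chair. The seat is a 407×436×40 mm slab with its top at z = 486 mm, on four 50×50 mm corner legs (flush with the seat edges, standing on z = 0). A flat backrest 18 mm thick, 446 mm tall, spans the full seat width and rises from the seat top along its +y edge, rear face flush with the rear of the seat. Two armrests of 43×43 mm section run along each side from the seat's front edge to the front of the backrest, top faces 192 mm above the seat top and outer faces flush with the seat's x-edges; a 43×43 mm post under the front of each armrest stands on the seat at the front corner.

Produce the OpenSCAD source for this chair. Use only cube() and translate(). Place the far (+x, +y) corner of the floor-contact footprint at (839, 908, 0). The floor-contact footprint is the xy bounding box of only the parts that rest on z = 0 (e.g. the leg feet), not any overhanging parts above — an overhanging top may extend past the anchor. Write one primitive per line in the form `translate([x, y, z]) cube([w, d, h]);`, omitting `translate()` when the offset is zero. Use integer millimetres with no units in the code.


translate([432, 472, 446]) cube([407, 436, 40]);
translate([432, 472, 0]) cube([50, 50, 446]);
translate([789, 472, 0]) cube([50, 50, 446]);
translate([432, 858, 0]) cube([50, 50, 446]);
translate([789, 858, 0]) cube([50, 50, 446]);
translate([432, 890, 486]) cube([407, 18, 446]);
translate([432, 472, 635]) cube([43, 418, 43]);
translate([796, 472, 635]) cube([43, 418, 43]);
translate([432, 472, 486]) cube([43, 43, 149]);
translate([796, 472, 486]) cube([43, 43, 149]);


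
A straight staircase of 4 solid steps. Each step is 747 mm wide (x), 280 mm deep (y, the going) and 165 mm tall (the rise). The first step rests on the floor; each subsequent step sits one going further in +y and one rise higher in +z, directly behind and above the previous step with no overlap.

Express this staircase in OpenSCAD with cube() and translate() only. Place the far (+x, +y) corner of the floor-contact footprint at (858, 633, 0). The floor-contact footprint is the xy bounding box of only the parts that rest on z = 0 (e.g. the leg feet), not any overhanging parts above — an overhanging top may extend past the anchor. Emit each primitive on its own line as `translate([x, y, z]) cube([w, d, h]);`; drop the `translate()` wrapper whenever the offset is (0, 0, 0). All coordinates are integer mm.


translate([111, 353, 0]) cube([747, 280, 165]);
translate([111, 633, 165]) cube([747, 280, 165]);
translate([111, 913, 330]) cube([747, 280, 165]);
translate([111, 1193, 495]) cube([747, 280, 165]);


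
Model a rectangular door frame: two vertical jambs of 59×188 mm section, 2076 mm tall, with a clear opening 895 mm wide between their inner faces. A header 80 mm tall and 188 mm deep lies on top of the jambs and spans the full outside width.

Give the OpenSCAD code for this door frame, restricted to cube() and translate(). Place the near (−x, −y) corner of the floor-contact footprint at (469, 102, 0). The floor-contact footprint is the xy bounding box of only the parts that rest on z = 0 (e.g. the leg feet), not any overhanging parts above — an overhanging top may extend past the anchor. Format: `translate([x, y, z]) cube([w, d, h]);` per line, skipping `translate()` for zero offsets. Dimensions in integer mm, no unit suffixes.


translate([469, 102, 0]) cube([59, 188, 2076]);
translate([1423, 102, 0]) cube([59, 188, 2076]);
translate([469, 102, 2076]) cube([1013, 188, 80]);


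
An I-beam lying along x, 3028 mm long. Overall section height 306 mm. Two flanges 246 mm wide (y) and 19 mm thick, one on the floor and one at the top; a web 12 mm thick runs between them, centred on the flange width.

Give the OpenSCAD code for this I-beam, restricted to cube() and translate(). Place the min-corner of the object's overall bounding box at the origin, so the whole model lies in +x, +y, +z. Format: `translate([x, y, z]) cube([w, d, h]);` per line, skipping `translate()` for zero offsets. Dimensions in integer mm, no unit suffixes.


cube([3028, 246, 19]);
translate([0, 117, 19]) cube([3028, 12, 268]);
translate([0, 0, 287]) cube([3028, 246, 19]);


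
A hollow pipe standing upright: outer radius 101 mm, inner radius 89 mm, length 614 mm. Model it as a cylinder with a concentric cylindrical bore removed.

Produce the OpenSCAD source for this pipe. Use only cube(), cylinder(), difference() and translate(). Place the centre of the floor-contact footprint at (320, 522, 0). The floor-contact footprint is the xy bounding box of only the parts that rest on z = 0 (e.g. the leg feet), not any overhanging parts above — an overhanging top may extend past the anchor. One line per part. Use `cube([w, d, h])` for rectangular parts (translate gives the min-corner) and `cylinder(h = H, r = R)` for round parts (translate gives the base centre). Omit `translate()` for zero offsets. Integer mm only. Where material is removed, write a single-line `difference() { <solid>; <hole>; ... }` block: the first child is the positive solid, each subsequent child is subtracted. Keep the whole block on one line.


difference() { translate([320, 522, 0]) cylinder(h = 614, r = 101); translate([320, 522, 0]) cylinder(h = 614, r = 89); }


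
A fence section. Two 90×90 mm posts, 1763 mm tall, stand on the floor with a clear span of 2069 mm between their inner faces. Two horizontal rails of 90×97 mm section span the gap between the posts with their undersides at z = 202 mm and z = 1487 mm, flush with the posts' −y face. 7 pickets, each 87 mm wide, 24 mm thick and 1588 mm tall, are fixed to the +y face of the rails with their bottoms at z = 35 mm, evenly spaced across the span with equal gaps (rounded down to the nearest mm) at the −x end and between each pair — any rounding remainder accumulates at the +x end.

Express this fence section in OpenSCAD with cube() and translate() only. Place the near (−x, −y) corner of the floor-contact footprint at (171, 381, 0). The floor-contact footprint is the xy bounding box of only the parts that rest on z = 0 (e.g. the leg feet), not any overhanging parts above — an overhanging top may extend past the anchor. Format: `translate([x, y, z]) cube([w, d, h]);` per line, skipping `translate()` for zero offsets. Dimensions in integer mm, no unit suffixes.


translate([171, 381, 0]) cube([90, 90, 1763]);
translate([2330, 381, 0]) cube([90, 90, 1763]);
translate([261, 381, 202]) cube([2069, 90, 97]);
translate([261, 381, 1487]) cube([2069, 90, 97]);
translate([443, 471, 35]) cube([87, 24, 1588]);
translate([712, 471, 35]) cube([87, 24, 1588]);
translate([981, 471, 35]) cube([87, 24, 1588]);
translate([1250, 471, 35]) cube([87, 24, 1588]);
translate([1519, 471, 35]) cube([87, 24, 1588]);
translate([1788, 471, 35]) cube([87, 24, 1588]);
translate([2057, 471, 35]) cube([87, 24, 1588]);


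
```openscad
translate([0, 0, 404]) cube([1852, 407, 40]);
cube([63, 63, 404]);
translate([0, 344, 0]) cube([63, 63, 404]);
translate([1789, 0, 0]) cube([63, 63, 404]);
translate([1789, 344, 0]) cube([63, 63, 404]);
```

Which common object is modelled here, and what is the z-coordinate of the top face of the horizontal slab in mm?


A bench. The seat-top height is 444 mm.

A long slab on four corner posts — a bench. The slab sits at z = 404 with thickness 40, so the top is 404 + 40 = 444 mm.


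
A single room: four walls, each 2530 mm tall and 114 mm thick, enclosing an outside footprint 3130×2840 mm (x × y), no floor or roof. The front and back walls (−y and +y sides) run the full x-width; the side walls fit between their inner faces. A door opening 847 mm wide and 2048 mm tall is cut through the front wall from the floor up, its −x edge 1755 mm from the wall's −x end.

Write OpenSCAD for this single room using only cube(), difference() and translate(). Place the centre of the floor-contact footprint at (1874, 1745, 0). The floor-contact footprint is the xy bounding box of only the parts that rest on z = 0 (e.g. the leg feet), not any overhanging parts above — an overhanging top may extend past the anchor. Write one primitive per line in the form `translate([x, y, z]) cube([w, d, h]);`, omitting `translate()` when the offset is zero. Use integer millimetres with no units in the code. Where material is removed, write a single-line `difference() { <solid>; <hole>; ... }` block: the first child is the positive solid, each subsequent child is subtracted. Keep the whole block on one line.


difference() { translate([309, 325, 0]) cube([3130, 114, 2530]); translate([2064, 325, 0]) cube([847, 114, 2048]); }
translate([309, 3051, 0]) cube([3130, 114, 2530]);
translate([309, 439, 0]) cube([114, 2612, 2530]);
translate([3325, 439, 0]) cube([114, 2612, 2530]);


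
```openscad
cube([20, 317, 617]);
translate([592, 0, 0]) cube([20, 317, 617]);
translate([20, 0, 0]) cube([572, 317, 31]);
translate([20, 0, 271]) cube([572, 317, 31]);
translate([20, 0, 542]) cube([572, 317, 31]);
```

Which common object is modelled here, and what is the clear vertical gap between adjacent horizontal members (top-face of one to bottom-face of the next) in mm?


A bookshelf. The clear shelf gap is 240 mm.

Two tall side panels with 3 horizontal boards between them — a bookshelf. The first two shelf undersides are at z = 0 and z = 271; with shelf thickness 31, the clear gap is 271 − 0 − 31 = 240 mm.


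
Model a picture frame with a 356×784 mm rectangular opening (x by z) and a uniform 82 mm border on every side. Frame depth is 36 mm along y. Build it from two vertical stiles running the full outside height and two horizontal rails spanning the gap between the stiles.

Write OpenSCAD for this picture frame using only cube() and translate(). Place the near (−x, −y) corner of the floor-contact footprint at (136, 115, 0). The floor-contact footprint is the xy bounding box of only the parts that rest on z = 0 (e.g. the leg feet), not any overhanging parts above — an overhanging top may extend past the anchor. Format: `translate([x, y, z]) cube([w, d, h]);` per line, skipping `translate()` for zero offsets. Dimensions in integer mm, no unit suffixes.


translate([136, 115, 0]) cube([82, 36, 948]);
translate([574, 115, 0]) cube([82, 36, 948]);
translate([218, 115, 0]) cube([356, 36, 82]);
translate([218, 115, 866]) cube([356, 36, 82]);


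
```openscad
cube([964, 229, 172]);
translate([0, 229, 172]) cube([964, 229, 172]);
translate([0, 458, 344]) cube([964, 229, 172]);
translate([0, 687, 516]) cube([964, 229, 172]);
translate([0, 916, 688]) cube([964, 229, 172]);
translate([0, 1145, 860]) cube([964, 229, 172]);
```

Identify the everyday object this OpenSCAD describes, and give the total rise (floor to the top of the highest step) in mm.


A staircase. The total rise is 1032 mm.

6 identical blocks, each offset up and back from the previous — a staircase. Each step is 172 mm tall and there are 6 of them, so the total rise is 6 × 172 = 1032 mm.


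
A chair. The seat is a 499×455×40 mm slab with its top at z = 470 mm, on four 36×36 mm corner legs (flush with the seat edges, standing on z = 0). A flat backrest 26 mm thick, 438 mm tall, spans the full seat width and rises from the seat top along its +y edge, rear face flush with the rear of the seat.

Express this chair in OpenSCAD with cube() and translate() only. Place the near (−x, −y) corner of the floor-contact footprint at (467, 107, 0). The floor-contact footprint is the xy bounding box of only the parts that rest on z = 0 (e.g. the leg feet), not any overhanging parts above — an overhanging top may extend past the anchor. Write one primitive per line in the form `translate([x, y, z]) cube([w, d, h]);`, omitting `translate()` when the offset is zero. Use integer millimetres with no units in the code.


// leg_h = 470 - 40 = 430
translate([467, 107, 430]) cube([499, 455, 40]);
translate([467, 107, 0]) cube([36, 36, 430]);
translate([930, 107, 0]) cube([36, 36, 430]);
translate([467, 526, 0]) cube([36, 36, 430]);
translate([930, 526, 0]) cube([36, 36, 430]);
translate([467, 536, 470]) cube([499, 26, 438]);


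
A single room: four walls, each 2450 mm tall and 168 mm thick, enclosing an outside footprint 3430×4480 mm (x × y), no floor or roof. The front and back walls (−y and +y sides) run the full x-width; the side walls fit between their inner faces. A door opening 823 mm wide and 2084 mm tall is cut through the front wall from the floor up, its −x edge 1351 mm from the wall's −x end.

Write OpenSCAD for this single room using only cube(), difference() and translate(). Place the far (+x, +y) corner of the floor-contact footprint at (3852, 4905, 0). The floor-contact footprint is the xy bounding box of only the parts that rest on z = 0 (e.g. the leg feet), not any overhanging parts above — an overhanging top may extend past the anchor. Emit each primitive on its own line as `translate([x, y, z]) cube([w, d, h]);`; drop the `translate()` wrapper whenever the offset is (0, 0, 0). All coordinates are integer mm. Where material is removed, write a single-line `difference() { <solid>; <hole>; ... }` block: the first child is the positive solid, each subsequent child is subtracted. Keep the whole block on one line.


difference() { translate([422, 425, 0]) cube([3430, 168, 2450]); translate([1773, 425, 0]) cube([823, 168, 2084]); }
translate([422, 4737, 0]) cube([3430, 168, 2450]);
translate([422, 593, 0]) cube([168, 4144, 2450]);
translate([3684, 593, 0]) cube([168, 4144, 2450]);


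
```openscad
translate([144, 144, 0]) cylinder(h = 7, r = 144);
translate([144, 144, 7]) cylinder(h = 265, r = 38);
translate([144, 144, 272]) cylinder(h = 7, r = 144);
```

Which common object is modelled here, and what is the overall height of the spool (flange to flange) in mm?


A spool. The overall height is 279 mm.

Three coaxial cylinders, large–small–large — a spool. Two 7 mm flanges and a 265 mm core give 7 + 265 + 7 = 279 mm.


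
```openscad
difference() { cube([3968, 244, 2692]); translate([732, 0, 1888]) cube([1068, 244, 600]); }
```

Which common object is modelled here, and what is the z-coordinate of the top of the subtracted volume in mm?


A wall with a window opening. The window head height is 2488 mm.

A wall with a rectangular opening subtracted — a window. Sill at z = 1888, opening 600 mm tall, so the head is at 1888 + 600 = 2488 mm.


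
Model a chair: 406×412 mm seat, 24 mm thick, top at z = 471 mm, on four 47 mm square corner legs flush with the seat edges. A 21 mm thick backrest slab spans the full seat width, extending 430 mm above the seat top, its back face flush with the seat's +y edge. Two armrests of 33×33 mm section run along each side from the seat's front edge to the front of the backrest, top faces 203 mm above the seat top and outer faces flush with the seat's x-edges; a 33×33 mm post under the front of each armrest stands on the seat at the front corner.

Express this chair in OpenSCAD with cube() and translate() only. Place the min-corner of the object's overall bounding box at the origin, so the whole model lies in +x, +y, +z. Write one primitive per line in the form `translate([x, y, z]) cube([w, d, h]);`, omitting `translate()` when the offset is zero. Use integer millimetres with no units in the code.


translate([0, 0, 447]) cube([406, 412, 24]);
cube([47, 47, 447]);
translate([359, 0, 0]) cube([47, 47, 447]);
translate([0, 365, 0]) cube([47, 47, 447]);
translate([359, 365, 0]) cube([47, 47, 447]);
translate([0, 391, 471]) cube([406, 21, 430]);
translate([0, 0, 641]) cube([33, 391, 33]);
translate([373, 0, 641]) cube([33, 391, 33]);
translate([0, 0, 471]) cube([33, 33, 170]);
translate([373, 0, 471]) cube([33, 33, 170]);


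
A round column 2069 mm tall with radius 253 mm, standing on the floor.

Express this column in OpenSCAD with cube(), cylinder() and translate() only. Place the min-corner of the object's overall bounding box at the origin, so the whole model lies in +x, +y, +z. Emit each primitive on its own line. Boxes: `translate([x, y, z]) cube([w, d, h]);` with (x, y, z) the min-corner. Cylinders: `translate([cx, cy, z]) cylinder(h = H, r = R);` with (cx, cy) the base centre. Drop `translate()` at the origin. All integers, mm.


translate([253, 253, 0]) cylinder(h = 2069, r = 253);


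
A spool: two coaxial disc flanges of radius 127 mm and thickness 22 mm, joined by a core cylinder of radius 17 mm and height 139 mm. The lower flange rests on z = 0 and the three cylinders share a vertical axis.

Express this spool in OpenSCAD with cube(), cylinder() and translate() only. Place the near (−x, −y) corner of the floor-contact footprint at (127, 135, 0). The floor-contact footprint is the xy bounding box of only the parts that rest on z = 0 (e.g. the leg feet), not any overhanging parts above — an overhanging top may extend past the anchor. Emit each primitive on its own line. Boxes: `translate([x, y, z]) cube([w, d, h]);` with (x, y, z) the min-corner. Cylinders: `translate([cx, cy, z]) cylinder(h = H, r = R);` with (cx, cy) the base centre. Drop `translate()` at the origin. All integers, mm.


translate([254, 262, 0]) cylinder(h = 22, r = 127);
translate([254, 262, 22]) cylinder(h = 139, r = 17);
translate([254, 262, 161]) cylinder(h = 22, r = 127);


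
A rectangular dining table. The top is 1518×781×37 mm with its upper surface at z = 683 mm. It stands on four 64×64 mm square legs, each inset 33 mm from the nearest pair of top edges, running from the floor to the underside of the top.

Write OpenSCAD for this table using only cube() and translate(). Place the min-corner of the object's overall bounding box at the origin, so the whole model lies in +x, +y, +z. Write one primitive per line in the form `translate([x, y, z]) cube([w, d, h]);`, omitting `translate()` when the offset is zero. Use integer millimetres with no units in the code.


translate([0, 0, 646]) cube([1518, 781, 37]);
translate([33, 33, 0]) cube([64, 64, 646]);
translate([1421, 33, 0]) cube([64, 64, 646]);
translate([33, 684, 0]) cube([64, 64, 646]);
translate([1421, 684, 0]) cube([64, 64, 646]);


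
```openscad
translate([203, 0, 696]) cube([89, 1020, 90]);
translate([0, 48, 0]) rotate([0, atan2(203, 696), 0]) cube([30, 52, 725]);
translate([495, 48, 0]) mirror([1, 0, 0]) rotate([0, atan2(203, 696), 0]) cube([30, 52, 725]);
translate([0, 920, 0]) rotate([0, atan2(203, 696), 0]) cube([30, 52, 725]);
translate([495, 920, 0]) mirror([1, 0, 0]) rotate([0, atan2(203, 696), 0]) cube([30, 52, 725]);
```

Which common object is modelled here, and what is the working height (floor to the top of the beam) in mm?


A sawhorse. The overall height is 786 mm.

A beam across two mirrored pairs of raked legs — a sawhorse. The beam's underside is at z = 696 (matching the legs' vertical rise in atan2(203, 696)) and the beam is 90 mm tall, so its top is at 696 + 90 = 786 mm. The raked legs top out at the beam's underside, so that is the highest point.


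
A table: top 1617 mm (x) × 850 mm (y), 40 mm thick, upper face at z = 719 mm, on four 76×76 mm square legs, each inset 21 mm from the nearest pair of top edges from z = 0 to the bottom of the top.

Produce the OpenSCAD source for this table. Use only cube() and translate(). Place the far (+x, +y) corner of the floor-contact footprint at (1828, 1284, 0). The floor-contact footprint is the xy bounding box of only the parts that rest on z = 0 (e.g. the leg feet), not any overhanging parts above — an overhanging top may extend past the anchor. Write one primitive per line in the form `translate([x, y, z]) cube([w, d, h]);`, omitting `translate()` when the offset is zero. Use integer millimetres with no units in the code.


translate([232, 455, 679]) cube([1617, 850, 40]);
translate([253, 476, 0]) cube([76, 76, 679]);
translate([1752, 476, 0]) cube([76, 76, 679]);
translate([253, 1208, 0]) cube([76, 76, 679]);
translate([1752, 1208, 0]) cube([76, 76, 679]);


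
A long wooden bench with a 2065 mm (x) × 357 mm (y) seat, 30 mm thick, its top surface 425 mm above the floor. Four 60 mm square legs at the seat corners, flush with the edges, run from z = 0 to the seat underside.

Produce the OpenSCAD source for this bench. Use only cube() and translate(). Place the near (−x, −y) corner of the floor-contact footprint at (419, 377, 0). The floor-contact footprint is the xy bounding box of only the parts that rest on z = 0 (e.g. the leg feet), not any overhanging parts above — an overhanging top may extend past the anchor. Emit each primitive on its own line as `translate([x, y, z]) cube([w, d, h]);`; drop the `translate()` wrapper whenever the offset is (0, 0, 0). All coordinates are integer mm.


translate([419, 377, 395]) cube([2065, 357, 30]);
translate([419, 377, 0]) cube([60, 60, 395]);
translate([419, 674, 0]) cube([60, 60, 395]);
translate([2424, 377, 0]) cube([60, 60, 395]);
translate([2424, 674, 0]) cube([60, 60, 395]);


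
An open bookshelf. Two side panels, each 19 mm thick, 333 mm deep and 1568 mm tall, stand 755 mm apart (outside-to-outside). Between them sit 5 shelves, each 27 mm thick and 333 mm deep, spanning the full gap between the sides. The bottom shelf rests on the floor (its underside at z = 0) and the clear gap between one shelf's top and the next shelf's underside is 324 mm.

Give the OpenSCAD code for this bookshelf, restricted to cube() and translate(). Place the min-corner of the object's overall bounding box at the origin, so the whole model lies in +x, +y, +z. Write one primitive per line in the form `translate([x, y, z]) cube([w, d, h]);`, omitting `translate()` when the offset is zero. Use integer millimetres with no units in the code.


cube([19, 333, 1568]);
translate([736, 0, 0]) cube([19, 333, 1568]);
translate([19, 0, 0]) cube([717, 333, 27]);
translate([19, 0, 351]) cube([717, 333, 27]);
translate([19, 0, 702]) cube([717, 333, 27]);
translate([19, 0, 1053]) cube([717, 333, 27]);
translate([19, 0, 1404]) cube([717, 333, 27]);


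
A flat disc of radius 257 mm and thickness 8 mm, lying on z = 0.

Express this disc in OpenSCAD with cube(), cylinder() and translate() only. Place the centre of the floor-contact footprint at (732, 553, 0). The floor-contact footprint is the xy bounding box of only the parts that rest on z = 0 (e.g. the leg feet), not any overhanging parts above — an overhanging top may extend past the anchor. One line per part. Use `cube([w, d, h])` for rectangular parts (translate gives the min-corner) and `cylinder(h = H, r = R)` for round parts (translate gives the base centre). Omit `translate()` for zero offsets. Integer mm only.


translate([732, 553, 0]) cylinder(h = 8, r = 257);


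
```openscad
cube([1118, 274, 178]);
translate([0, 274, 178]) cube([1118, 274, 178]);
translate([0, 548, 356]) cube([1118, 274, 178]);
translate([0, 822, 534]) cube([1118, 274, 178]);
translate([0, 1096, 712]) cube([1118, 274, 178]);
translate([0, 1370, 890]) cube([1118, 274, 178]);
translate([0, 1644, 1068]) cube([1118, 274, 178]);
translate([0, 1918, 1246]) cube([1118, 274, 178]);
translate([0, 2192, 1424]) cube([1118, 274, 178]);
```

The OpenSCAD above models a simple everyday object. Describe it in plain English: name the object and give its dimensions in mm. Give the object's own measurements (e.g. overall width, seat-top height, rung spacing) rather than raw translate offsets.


A straight staircase of 9 solid steps. Each step is 1118 mm wide (x), 274 mm deep (y, the going) and 178 mm tall (the rise). The first step rests on the floor; each subsequent step sits one going further in +y and one rise higher in +z, directly behind and above the previous step with no overlap.


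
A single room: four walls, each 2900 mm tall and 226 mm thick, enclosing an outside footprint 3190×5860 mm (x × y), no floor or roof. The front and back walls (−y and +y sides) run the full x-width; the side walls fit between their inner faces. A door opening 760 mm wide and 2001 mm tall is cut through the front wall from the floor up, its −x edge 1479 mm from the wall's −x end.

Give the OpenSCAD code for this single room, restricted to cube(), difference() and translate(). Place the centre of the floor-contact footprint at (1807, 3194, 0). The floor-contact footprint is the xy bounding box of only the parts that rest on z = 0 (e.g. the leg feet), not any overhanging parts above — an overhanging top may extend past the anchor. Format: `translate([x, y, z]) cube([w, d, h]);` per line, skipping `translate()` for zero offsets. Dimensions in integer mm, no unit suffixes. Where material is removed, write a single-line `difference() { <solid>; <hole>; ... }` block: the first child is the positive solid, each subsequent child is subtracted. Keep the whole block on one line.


difference() { translate([212, 264, 0]) cube([3190, 226, 2900]); translate([1691, 264, 0]) cube([760, 226, 2001]); }
translate([212, 5898, 0]) cube([3190, 226, 2900]);
translate([212, 490, 0]) cube([226, 5408, 2900]);
translate([3176, 490, 0]) cube([226, 5408, 2900]);


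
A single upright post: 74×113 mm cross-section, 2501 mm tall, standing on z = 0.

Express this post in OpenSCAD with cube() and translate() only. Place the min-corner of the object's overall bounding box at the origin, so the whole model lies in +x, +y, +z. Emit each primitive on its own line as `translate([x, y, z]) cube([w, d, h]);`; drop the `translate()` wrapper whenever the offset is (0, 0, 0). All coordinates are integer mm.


cube([74, 113, 2501]);


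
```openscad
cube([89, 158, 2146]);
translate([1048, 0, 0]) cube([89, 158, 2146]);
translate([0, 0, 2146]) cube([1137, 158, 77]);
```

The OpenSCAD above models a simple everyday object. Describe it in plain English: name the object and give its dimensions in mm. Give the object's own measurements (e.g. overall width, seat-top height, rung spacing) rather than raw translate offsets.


A door frame. The clear opening is 959 mm wide and 2146 mm high. Two 89 mm wide jambs, 158 mm deep, stand either side of the opening from the floor to the top of the opening. A 77 mm thick head sits across the top of both jambs, spanning the full outside width of the frame.


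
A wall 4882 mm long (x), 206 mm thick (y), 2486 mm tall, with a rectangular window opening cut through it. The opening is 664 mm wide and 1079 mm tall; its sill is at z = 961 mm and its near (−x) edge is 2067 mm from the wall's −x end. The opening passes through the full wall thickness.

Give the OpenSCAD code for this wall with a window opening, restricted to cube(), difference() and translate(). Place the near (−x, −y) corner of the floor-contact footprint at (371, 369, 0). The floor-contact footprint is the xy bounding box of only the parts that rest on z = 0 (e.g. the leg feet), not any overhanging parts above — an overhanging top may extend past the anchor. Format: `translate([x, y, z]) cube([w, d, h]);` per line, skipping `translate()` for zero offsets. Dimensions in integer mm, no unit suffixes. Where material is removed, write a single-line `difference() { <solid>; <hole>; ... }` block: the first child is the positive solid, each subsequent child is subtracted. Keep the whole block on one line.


difference() { translate([371, 369, 0]) cube([4882, 206, 2486]); translate([2438, 369, 961]) cube([664, 206, 1079]); }


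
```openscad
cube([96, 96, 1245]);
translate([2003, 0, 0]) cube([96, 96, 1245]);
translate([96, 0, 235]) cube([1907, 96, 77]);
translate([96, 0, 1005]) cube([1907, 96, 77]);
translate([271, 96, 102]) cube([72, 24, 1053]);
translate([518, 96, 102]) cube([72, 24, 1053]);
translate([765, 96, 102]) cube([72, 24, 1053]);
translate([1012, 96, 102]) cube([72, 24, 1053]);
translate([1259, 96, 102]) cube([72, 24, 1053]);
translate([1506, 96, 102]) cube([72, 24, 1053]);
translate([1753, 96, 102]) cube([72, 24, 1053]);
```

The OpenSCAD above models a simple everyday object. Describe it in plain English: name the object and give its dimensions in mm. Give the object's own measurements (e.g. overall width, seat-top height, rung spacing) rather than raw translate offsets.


A fence section. Two 96×96 mm posts, 1245 mm tall, stand on the floor with a clear span of 1907 mm between their inner faces. Two horizontal rails of 96×77 mm section span the gap between the posts with their undersides at z = 235 mm and z = 1005 mm, flush with the posts' −y face. 7 pickets, each 72 mm wide, 24 mm thick and 1053 mm tall, are fixed to the +y face of the rails with their bottoms at z = 102 mm, spaced across the span with a 175 mm gap after the −x post and between neighbouring pickets, with 178 mm left before the +x post.
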